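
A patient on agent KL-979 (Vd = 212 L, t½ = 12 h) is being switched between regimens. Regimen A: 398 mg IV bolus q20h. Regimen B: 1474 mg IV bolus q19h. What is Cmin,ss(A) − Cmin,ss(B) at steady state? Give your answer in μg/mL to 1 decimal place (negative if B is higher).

Regimen A: f = (1/2)^(20/12) ≈ 0.3150; Cmin,ss = (398/212)·f/(1−f) ≈ 0.863 μg/mL.
Regimen B: f = (1/2)^(19/12) ≈ 0.3337; Cmin,ss = (1474/212)·f/(1−f) ≈ 3.482 μg/mL.
Difference ≈ 0.863 − 3.482 ≈ -2.619 μg/mL.

-2.6 μg/mL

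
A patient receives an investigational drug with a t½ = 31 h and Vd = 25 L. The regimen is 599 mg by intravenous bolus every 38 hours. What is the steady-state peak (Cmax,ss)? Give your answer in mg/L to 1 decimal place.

41.9 mg/L

k = ln2/t½ = ln2/31 ≈ 0.022360 h⁻¹; fraction remaining f = e^(−kτ) = e^(−0.022360×38) ≈ 0.4276.
Accumulation ratio R = 1/(1 − f) ≈ 1/0.5724 ≈ 1.7470.
Each bolus raises the concentration by D/Vd = 599/25 ≈ 23.960 mg/L.
Steady-state peak Cmax,ss = C₀·R ≈ 23.960 × 1.7470 ≈ 41.858 mg/L.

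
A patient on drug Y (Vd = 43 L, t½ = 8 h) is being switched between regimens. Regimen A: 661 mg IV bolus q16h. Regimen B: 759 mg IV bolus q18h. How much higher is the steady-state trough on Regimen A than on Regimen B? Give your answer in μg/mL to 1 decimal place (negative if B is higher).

Regimen A: f = (1/2)^(16/8) ≈ 0.2500; Cmin,ss = (661/43)·f/(1−f) ≈ 5.124 μg/mL.
Regimen B: f = (1/2)^(18/8) ≈ 0.2102; Cmin,ss = (759/43)·f/(1−f) ≈ 4.698 μg/mL.
Difference ≈ 5.124 − 4.698 ≈ 0.426 μg/mL.

0.4 μg/mL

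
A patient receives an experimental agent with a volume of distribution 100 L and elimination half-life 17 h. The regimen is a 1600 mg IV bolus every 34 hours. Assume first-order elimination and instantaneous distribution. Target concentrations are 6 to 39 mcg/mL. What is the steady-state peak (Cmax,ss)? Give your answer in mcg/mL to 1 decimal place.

21.3 mcg/mL

The dosing interval is 2 half-lives, so f = 2^(−2) = 0.25.
At steady state, R = 1/(1 − 0.25) = 4/3.
Single-dose peak C₀ = D/Vd = 1600/100 = 16 mcg/mL.
Steady-state peak Cmax,ss = C₀·R = 16 × 4/3 ≈ 21.333 mcg/mL.
Peak 21.3 mcg/mL vs MTC 39 mcg/mL: below toxic threshold.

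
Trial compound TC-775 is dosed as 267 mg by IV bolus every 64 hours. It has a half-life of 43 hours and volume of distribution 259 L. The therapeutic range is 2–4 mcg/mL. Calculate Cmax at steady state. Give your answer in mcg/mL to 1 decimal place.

k = ln2/t½ = ln2/43 ≈ 0.016120 h⁻¹; fraction remaining f = e^(−kτ) = e^(−0.016120×64) ≈ 0.3564.
Accumulation ratio R = 1/(1 − f) ≈ 1/0.6436 ≈ 1.5538.
Each bolus raises the concentration by D/Vd = 267/259 ≈ 1.031 mcg/mL.
Steady-state peak Cmax,ss = C₀·R ≈ 1.031 × 1.5538 ≈ 1.602 mcg/mL.
Peak 1.6 mcg/mL vs MTC 4 mcg/mL: below toxic threshold.

1.6 mcg/mL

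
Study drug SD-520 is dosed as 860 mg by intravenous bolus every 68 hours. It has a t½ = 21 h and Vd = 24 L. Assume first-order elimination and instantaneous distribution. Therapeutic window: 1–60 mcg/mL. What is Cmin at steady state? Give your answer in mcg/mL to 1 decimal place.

τ/t½ = 68/21 ≈ 3.2381, so fraction remaining f = (1/2)^(68/21) ≈ 0.1060.
Each bolus raises the concentration by D/Vd = 860/24 ≈ 35.833 mcg/mL.
Steady-state trough Cmin,ss = C₀·f/(1−f) ≈ 35.833 × 0.1060/0.8940 ≈ 4.249 mcg/mL.
Trough 4.2 mcg/mL vs MEC 1 mcg/mL: adequate.

4.2 mcg/mL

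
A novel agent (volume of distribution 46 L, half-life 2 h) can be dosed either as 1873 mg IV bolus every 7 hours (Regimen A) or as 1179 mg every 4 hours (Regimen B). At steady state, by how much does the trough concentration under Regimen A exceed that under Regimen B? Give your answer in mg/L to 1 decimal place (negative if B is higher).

-4.6 mg/L

Regimen A: f = (1/2)^(7/2) ≈ 0.0884; Cmin,ss = (1873/46)·f/(1−f) ≈ 3.948 mg/L.
Regimen B: f = (1/2)^(4/2) ≈ 0.2500; Cmin,ss = (1179/46)·f/(1−f) ≈ 8.543 mg/L.
Difference ≈ 3.948 − 8.543 ≈ -4.595 mg/L.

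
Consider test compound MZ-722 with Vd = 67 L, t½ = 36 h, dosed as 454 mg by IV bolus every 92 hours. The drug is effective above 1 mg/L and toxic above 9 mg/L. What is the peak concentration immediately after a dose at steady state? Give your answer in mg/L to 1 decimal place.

8.2 mg/L

Over one 92-h interval, 92/36 ≈ 2.5556 half-lives elapse, leaving f ≈ 0.1701 of each dose.
At steady state, accumulation factor R = 1/(1 − e^(−kτ)) ≈ 1.2050.
Each bolus raises the concentration by D/Vd = 454/67 ≈ 6.776 mg/L.
Steady-state peak Cmax,ss = C₀·R ≈ 6.776 × 1.2050 ≈ 8.165 mg/L.
Peak 8.2 mg/L vs MTC 9 mg/L: below toxic threshold.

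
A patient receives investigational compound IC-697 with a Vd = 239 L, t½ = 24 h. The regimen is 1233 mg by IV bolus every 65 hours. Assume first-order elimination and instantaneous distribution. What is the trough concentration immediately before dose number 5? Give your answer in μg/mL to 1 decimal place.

f = (1/2)^(τ/t½) = (1/2)^(65/24) ≈ 0.1530.
C₀ = D/Vd = 1233/239 ≈ 5.159 μg/mL.
Before the 5th dose, 4 doses have been given. Superposition: Cmin = C₀·(f + f² + … + f^4).
≈ 5.159 × (0.1530 + 0.0234 + 0.0036 + 0.0005) ≈ 5.159 × 0.1805 ≈ 0.931 μg/mL.

0.9 μg/mL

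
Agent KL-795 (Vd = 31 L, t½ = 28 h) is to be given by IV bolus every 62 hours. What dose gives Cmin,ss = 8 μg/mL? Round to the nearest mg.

τ/t½ = 62/28 ≈ 2.2143, so f = (1/2)^(62/28) ≈ 0.215493.
Cmin,ss = (D/Vd)·f/(1−f), so D = Cmin,ss·Vd·(1−f)/f.
D = 8 × 31 × (1−f)/f ≈ 8 × 31 × 3.64052 ≈ 902.85 mg.

903 mg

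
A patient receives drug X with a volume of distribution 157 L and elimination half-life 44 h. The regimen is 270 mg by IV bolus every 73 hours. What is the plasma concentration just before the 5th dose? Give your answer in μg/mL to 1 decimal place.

f = (1/2)^(τ/t½) = (1/2)^(73/44) ≈ 0.3166.
C₀ = D/Vd = 270/157 ≈ 1.720 μg/mL.
Before the 5th dose, 4 doses have been given. Superposition: Cmin = C₀·(f + f² + … + f^4).
≈ 1.720 × (0.3166 + 0.1002 + 0.0317 + 0.0100) ≈ 1.720 × 0.4585 ≈ 0.789 μg/mL.

0.8 μg/mL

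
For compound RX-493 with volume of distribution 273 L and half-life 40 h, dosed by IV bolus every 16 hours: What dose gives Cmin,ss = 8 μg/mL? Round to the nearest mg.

698 mg

τ/t½ = 16/40 ≈ 0.4, so f = (1/2)^(16/40) ≈ 0.757858.
Cmin,ss = (D/Vd)·f/(1−f), so D = Cmin,ss·Vd·(1−f)/f.
D = 8 × 273 × (1−f)/f ≈ 8 × 273 × 0.31951 ≈ 697.81 mg.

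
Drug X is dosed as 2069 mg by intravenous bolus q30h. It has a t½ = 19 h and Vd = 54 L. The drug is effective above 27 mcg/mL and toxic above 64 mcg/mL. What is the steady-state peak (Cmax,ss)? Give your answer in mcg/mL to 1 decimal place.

57.6 mcg/mL

τ/t½ = 30/19 ≈ 1.5789, so fraction remaining f = (1/2)^(30/19) ≈ 0.3347.
Accumulation ratio R = 1/(1 − f) ≈ 1/0.6653 ≈ 1.5031.
Each bolus raises the concentration by D/Vd = 2069/54 ≈ 38.315 mcg/mL.
Steady-state peak Cmax,ss = C₀·R ≈ 38.315 × 1.5031 ≈ 57.591 mcg/mL.
Peak 57.6 mcg/mL vs MTC 64 mcg/mL: below toxic threshold.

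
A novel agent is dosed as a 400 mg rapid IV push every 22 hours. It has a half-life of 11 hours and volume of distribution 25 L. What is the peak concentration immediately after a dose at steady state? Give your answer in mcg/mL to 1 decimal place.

21.3 mcg/mL

The dosing interval is 2 half-lives, so f = 2^(−2) = 0.25.
At steady state, R = 1/(1 − 0.25) = 4/3.
Single-dose peak C₀ = D/Vd = 400/25 = 16 mcg/mL.
Steady-state peak Cmax,ss = C₀·R = 16 × 4/3 ≈ 21.333 mcg/mL.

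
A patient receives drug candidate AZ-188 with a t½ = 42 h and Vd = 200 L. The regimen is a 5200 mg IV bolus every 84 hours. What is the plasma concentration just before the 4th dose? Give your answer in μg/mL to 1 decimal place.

8.5 μg/mL

f = (1/2)^(τ/t½) = (1/2)^(84/42) ≈ 0.2500.
C₀ = D/Vd = 5200/200 ≈ 26.000 μg/mL.
Before the 4th dose, 3 doses have been given. Superposition: Cmin = C₀·(f + f² + … + f^3).
≈ 26.000 × (0.2500 + 0.0625 + 0.0156) ≈ 26.000 × 0.3281 ≈ 8.531 μg/mL.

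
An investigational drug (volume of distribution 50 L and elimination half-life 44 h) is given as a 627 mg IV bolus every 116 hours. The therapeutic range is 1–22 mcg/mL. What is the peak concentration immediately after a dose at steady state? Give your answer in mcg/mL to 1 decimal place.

14.9 mcg/mL

Over one 116-h interval, 116/44 ≈ 2.6364 half-lives elapse, leaving f ≈ 0.1608 of each dose.
Accumulation ratio R = 1/(1 − f) ≈ 1/0.8392 ≈ 1.1916.
Each bolus raises the concentration by D/Vd = 627/50 ≈ 12.540 mcg/mL.
Steady-state peak Cmax,ss = C₀·R ≈ 12.540 × 1.1916 ≈ 14.943 mcg/mL.
Peak 14.9 mcg/mL vs MTC 22 mcg/mL: below toxic threshold.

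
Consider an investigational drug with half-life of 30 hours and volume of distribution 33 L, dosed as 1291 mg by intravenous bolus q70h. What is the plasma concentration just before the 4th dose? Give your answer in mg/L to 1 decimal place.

f = (1/2)^(τ/t½) = (1/2)^(70/30) ≈ 0.1984.
C₀ = D/Vd = 1291/33 ≈ 39.121 mg/L.
Before the 4th dose, 3 doses have been given. Superposition: Cmin = C₀·(f + f² + … + f^3).
≈ 39.121 × (0.1984 + 0.0394 + 0.0078) ≈ 39.121 × 0.2456 ≈ 9.608 mg/L.

9.6 mg/L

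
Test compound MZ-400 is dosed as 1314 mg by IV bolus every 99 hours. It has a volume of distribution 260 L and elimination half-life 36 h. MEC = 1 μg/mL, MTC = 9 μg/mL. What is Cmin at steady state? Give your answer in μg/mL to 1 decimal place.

0.9 μg/mL

Over one 99-h interval, 99/36 ≈ 2.75 half-lives elapse, leaving f ≈ 0.1487 of each dose.
Each bolus raises the concentration by D/Vd = 1314/260 ≈ 5.054 μg/mL.
Steady-state trough Cmin,ss = C₀·f/(1−f) ≈ 5.054 × 0.1487/0.8513 ≈ 0.883 μg/mL.
Trough 0.9 μg/mL vs MEC 1 μg/mL: subtherapeutic.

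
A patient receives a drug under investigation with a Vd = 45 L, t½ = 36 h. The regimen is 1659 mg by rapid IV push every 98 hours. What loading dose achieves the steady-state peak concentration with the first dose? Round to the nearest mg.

1955 mg

f = (1/2)^(98/36) ≈ 0.151541; accumulation ratio R = 1/(1−f) ≈ 1.17861.
Loading dose to hit Cmax,ss on first dose: D_load = D_maint·R ≈ 1659 × 1.17861 ≈ 1955.31 mg.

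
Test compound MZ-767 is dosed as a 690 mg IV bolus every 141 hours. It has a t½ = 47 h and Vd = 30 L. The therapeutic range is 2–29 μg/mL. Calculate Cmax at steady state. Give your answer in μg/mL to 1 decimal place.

The dosing interval is 3 half-lives, so f = 2^(−3) = 0.125.
Accumulation ratio R = 1/(1 − f) = 1/0.875 = 8/7.
Single-dose peak C₀ = D/Vd = 690/30 = 23 μg/mL.
Steady-state peak Cmax,ss = C₀·R = 23 × 8/7 ≈ 26.286 μg/mL.
Peak 26.3 μg/mL vs MTC 29 μg/mL: below toxic threshold.

26.3 μg/mL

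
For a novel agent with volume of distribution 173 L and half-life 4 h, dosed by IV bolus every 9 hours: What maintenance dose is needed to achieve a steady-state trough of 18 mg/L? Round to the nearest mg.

11699 mg

τ/t½ = 9/4 ≈ 2.25, so f = (1/2)^(9/4) ≈ 0.210224.
Cmin,ss = (D/Vd)·f/(1−f), so D = Cmin,ss·Vd·(1−f)/f.
D = 18 × 173 × (1−f)/f ≈ 18 × 173 × 3.75683 ≈ 11698.77 mg.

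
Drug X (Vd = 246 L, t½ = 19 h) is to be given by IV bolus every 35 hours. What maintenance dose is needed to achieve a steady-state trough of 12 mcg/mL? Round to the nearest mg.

τ/t½ = 35/19 ≈ 1.8421, so f = (1/2)^(35/19) ≈ 0.278914.
Cmin,ss = (D/Vd)·f/(1−f), so D = Cmin,ss·Vd·(1−f)/f.
D = 12 × 246 × (1−f)/f ≈ 12 × 246 × 2.58533 ≈ 7631.89 mg.

7632 mg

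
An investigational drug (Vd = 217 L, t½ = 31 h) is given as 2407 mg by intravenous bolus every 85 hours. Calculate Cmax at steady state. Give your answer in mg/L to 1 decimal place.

k = ln2/t½ = ln2/31 ≈ 0.022360 h⁻¹; fraction remaining f = e^(−kτ) = e^(−0.022360×85) ≈ 0.1495.
At steady state, accumulation factor R = 1/(1 − e^(−kτ)) ≈ 1.1758.
Each bolus raises the concentration by D/Vd = 2407/217 ≈ 11.092 mg/L.
Steady-state peak Cmax,ss = C₀·R ≈ 11.092 × 1.1758 ≈ 13.042 mg/L.

13.0 mg/L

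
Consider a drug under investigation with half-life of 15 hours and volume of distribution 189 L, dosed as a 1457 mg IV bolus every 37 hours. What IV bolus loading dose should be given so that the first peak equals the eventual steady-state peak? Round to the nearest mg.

1779 mg

f = (1/2)^(37/15) ≈ 0.180909; accumulation ratio R = 1/(1−f) ≈ 1.22087.
Loading dose to hit Cmax,ss on first dose: D_load = D_maint·R ≈ 1457 × 1.22087 ≈ 1778.81 mg.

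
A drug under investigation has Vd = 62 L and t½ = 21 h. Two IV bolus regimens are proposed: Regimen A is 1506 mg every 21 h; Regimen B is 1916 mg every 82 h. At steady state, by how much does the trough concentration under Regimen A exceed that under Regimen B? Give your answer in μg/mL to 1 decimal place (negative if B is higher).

Regimen A: f = (1/2)^(21/21) ≈ 0.5000; Cmin,ss = (1506/62)·f/(1−f) ≈ 24.290 μg/mL.
Regimen B: f = (1/2)^(82/21) ≈ 0.0668; Cmin,ss = (1916/62)·f/(1−f) ≈ 2.212 μg/mL.
Difference ≈ 24.290 − 2.212 ≈ 22.078 μg/mL.

22.1 μg/mL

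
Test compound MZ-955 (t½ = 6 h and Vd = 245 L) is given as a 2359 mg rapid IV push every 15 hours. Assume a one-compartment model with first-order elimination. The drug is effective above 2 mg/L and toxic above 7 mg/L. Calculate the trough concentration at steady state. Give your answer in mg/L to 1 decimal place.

Over one 15-h interval, 15/6 ≈ 2.5 half-lives elapse, leaving f ≈ 0.1768 of each dose.
Single-dose peak C₀ = D/Vd = 2359/245 ≈ 9.629 mg/L.
Steady-state trough Cmin,ss = C₀·f/(1−f) ≈ 9.629 × 0.1768/0.8232 ≈ 2.068 mg/L.
Trough 2.1 mg/L vs MEC 2 mg/L: adequate.

2.1 mg/L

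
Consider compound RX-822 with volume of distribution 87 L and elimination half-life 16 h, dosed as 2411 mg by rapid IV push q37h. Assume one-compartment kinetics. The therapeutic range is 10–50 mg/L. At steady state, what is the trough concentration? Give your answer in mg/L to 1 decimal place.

7.0 mg/L

k = ln2/t½ = ln2/16 ≈ 0.043322 h⁻¹; fraction remaining f = e^(−kτ) = e^(−0.043322×37) ≈ 0.2013.
At steady state, accumulation factor R = 1/(1 − e^(−kτ)) ≈ 1.2520.
Single-dose peak C₀ = D/Vd = 2411/87 ≈ 27.713 mg/L.
Cmax,ss = C₀/(1 − f) ≈ 27.713/0.7987 ≈ 34.698 mg/L.
One interval later, Cmin,ss = Cmax,ss·e^(−kτ) ≈ 34.698 × 0.2013 ≈ 6.985 mg/L.
Trough 7.0 mg/L vs MEC 10 mg/L: subtherapeutic.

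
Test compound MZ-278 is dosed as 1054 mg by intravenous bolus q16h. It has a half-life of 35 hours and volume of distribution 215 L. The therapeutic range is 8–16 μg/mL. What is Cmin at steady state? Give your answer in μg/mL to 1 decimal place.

Over one 16-h interval, 16/35 ≈ 0.45714 half-lives elapse, leaving f ≈ 0.7284 of each dose.
At steady state, accumulation factor R = 1/(1 − e^(−kτ)) ≈ 3.6819.
Single-dose peak C₀ = D/Vd = 1054/215 ≈ 4.902 μg/mL.
Cmax,ss = C₀/(1 − f) ≈ 4.902/0.2716 ≈ 18.049 μg/mL.
Steady-state trough Cmin,ss = Cmax,ss·f ≈ 18.049 × 0.7284 ≈ 13.147 μg/mL.
Trough 13.1 μg/mL vs MEC 8 μg/mL: adequate.

13.1 μg/mL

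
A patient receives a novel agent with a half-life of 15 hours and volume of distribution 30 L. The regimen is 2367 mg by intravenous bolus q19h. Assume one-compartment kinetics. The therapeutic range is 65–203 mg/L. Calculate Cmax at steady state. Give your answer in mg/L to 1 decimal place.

135.0 mg/L

Over one 19-h interval, 19/15 ≈ 1.2667 half-lives elapse, leaving f ≈ 0.4156 of each dose.
Accumulation ratio R = 1/(1 − f) ≈ 1/0.5844 ≈ 1.7112.
Single-dose peak C₀ = D/Vd = 2367/30 ≈ 78.900 mg/L.
Steady-state peak Cmax,ss = C₀·R ≈ 78.900 × 1.7112 ≈ 135.014 mg/L.
Peak 135.0 mg/L vs MTC 203 mg/L: below toxic threshold.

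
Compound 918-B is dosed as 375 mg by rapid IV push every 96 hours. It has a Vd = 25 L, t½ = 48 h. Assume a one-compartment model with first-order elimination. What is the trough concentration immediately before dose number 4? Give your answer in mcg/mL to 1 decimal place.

4.9 mcg/mL

f = (1/2)^(τ/t½) = (1/2)^(96/48) ≈ 0.2500.
C₀ = D/Vd = 375/25 ≈ 15.000 mcg/mL.
Before the 4th dose, 3 doses have been given. Superposition: Cmin = C₀·(f + f² + … + f^3).
≈ 15.000 × (0.2500 + 0.0625 + 0.0156) ≈ 15.000 × 0.3281 ≈ 4.921 mcg/mL.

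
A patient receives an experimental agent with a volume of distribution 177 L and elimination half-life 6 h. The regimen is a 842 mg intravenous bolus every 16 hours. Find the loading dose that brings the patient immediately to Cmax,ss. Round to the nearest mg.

999 mg

f = (1/2)^(16/6) ≈ 0.157490; accumulation ratio R = 1/(1−f) ≈ 1.18693.
Loading dose to hit Cmax,ss on first dose: D_load = D_maint·R ≈ 842 × 1.18693 ≈ 999.40 mg.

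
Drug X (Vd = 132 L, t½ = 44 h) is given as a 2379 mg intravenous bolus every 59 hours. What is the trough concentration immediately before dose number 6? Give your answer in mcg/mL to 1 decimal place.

11.6 mcg/mL

f = (1/2)^(τ/t½) = (1/2)^(59/44) ≈ 0.3948.
C₀ = D/Vd = 2379/132 ≈ 18.023 mcg/mL.
Before the 6th dose, 5 doses have been given. Superposition: Cmin = C₀·(f + f² + … + f^5).
≈ 18.023 × (0.3948 + 0.1559 + 0.0615 + 0.0243 + 0.0096) ≈ 18.023 × 0.6461 ≈ 11.645 mcg/mL.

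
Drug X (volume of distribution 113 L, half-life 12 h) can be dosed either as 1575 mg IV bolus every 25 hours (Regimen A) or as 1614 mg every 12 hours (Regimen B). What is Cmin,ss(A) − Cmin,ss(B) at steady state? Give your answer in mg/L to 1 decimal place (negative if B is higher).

Regimen A: f = (1/2)^(25/12) ≈ 0.2360; Cmin,ss = (1575/113)·f/(1−f) ≈ 4.305 mg/L.
Regimen B: f = (1/2)^(12/12) ≈ 0.5000; Cmin,ss = (1614/113)·f/(1−f) ≈ 14.283 mg/L.
Difference ≈ 4.305 − 14.283 ≈ -9.978 mg/L.

-10.0 mg/L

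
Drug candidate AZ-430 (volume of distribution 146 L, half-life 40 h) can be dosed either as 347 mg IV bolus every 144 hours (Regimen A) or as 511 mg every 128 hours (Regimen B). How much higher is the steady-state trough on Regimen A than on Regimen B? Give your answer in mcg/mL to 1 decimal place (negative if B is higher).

Regimen A: f = (1/2)^(144/40) ≈ 0.0825; Cmin,ss = (347/146)·f/(1−f) ≈ 0.214 mcg/mL.
Regimen B: f = (1/2)^(128/40) ≈ 0.1088; Cmin,ss = (511/146)·f/(1−f) ≈ 0.427 mcg/mL.
Difference ≈ 0.214 − 0.427 ≈ -0.213 mcg/mL.

-0.2 mcg/mL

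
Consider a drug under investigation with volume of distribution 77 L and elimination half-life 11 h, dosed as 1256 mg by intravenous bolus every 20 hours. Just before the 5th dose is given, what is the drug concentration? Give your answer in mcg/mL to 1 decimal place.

f = (1/2)^(τ/t½) = (1/2)^(20/11) ≈ 0.2836.
C₀ = D/Vd = 1256/77 ≈ 16.312 mcg/mL.
Before the 5th dose, 4 doses have been given. Superposition: Cmin = C₀·(f + f² + … + f^4).
≈ 16.312 × (0.2836 + 0.0804 + 0.0228 + 0.0065) ≈ 16.312 × 0.3933 ≈ 6.416 mcg/mL.

6.4 mcg/mL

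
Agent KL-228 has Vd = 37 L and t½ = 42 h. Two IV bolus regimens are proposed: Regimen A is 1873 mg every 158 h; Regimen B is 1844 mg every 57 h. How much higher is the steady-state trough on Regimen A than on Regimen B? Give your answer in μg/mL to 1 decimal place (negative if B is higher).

Regimen A: f = (1/2)^(158/42) ≈ 0.0737; Cmin,ss = (1873/37)·f/(1−f) ≈ 4.028 μg/mL.
Regimen B: f = (1/2)^(57/42) ≈ 0.3904; Cmin,ss = (1844/37)·f/(1−f) ≈ 31.917 μg/mL.
Difference ≈ 4.028 − 31.917 ≈ -27.889 μg/mL.

-27.9 μg/mL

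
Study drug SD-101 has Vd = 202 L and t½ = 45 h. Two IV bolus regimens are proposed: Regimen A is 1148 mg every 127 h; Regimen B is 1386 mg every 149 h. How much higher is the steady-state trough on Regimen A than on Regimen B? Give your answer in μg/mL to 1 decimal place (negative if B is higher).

Regimen A: f = (1/2)^(127/45) ≈ 0.1414; Cmin,ss = (1148/202)·f/(1−f) ≈ 0.936 μg/mL.
Regimen B: f = (1/2)^(149/45) ≈ 0.1008; Cmin,ss = (1386/202)·f/(1−f) ≈ 0.769 μg/mL.
Difference ≈ 0.936 − 0.769 ≈ 0.167 μg/mL.

0.2 μg/mL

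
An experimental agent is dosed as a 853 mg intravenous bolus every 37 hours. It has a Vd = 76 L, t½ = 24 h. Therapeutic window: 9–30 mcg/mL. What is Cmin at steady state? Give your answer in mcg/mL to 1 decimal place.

5.9 mcg/mL

τ/t½ = 37/24 ≈ 1.5417, so fraction remaining f = (1/2)^(37/24) ≈ 0.3435.
Single-dose peak C₀ = D/Vd = 853/76 ≈ 11.224 mcg/mL.
Steady-state trough Cmin,ss = C₀·f/(1−f) ≈ 11.224 × 0.3435/0.6565 ≈ 5.873 mcg/mL.
Trough 5.9 mcg/mL vs MEC 9 mcg/mL: subtherapeutic.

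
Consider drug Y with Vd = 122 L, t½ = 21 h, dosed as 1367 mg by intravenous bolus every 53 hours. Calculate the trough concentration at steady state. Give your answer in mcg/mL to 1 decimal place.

k = ln2/t½ = ln2/21 ≈ 0.033007 h⁻¹; fraction remaining f = e^(−kτ) = e^(−0.033007×53) ≈ 0.1739.
Each bolus raises the concentration by D/Vd = 1367/122 ≈ 11.205 mcg/mL.
Steady-state trough Cmin,ss = C₀·f/(1−f) ≈ 11.205 × 0.1739/0.8261 ≈ 2.359 mcg/mL.

2.4 mcg/mL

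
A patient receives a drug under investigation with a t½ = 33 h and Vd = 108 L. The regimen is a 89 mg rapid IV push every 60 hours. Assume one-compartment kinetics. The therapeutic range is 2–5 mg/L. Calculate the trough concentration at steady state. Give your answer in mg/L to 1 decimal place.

Over one 60-h interval, 60/33 ≈ 1.8182 half-lives elapse, leaving f ≈ 0.2836 of each dose.
Accumulation ratio R = 1/(1 − f) ≈ 1/0.7164 ≈ 1.3959.
Single-dose peak C₀ = D/Vd = 89/108 ≈ 0.824 mg/L.
Cmax,ss = C₀/(1 − f) ≈ 0.824/0.7164 ≈ 1.150 mg/L.
Steady-state trough Cmin,ss = Cmax,ss·f ≈ 1.150 × 0.2836 ≈ 0.326 mg/L.
Trough 0.3 mg/L vs MEC 2 mg/L: subtherapeutic.

0.3 mg/L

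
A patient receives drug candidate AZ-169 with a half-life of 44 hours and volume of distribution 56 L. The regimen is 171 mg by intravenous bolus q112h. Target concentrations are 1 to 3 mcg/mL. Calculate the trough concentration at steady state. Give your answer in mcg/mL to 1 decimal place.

0.6 mcg/mL

τ/t½ = 112/44 ≈ 2.5455, so fraction remaining f = (1/2)^(112/44) ≈ 0.1713.
At steady state, accumulation factor R = 1/(1 − e^(−kτ)) ≈ 1.2067.
Each bolus raises the concentration by D/Vd = 171/56 ≈ 3.054 mcg/mL.
Cmax,ss = C₀/(1 − f) ≈ 3.054/0.8287 ≈ 3.685 mcg/mL.
Steady-state trough Cmin,ss = Cmax,ss·f ≈ 3.685 × 0.1713 ≈ 0.631 mcg/mL.
Trough 0.6 mcg/mL vs MEC 1 mcg/mL: subtherapeutic.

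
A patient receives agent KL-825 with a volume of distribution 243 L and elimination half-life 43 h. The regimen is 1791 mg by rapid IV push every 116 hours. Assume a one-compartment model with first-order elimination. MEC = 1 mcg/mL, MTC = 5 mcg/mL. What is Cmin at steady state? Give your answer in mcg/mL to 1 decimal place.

k = ln2/t½ = ln2/43 ≈ 0.016120 h⁻¹; fraction remaining f = e^(−kτ) = e^(−0.016120×116) ≈ 0.1541.
Each bolus raises the concentration by D/Vd = 1791/243 ≈ 7.370 mcg/mL.
Steady-state trough Cmin,ss = C₀·f/(1−f) ≈ 7.370 × 0.1541/0.8459 ≈ 1.343 mcg/mL.
Trough 1.3 mcg/mL vs MEC 1 mcg/mL: adequate.

1.3 mcg/mL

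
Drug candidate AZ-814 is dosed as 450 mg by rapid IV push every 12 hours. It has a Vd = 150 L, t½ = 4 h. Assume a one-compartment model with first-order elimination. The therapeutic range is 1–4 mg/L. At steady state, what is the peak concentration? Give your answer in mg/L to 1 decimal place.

τ = 12 h = 3 half-lives, so f = (1/2)^3 = 0.125.
Accumulation ratio R = 1/(1 − f) = 1/0.875 = 8/7.
Single-dose peak C₀ = D/Vd = 450/150 = 3 mg/L.
Steady-state peak Cmax,ss = C₀·R = 3 × 8/7 ≈ 3.429 mg/L.
Peak 3.4 mg/L vs MTC 4 mg/L: below toxic threshold.

3.4 mg/L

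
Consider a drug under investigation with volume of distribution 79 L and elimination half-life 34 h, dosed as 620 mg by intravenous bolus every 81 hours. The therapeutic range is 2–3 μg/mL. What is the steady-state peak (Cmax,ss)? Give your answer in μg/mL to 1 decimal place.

9.7 μg/mL

Over one 81-h interval, 81/34 ≈ 2.3824 half-lives elapse, leaving f ≈ 0.1918 of each dose.
At steady state, accumulation factor R = 1/(1 − e^(−kτ)) ≈ 1.2373.
Each bolus raises the concentration by D/Vd = 620/79 ≈ 7.848 μg/mL.
Steady-state peak Cmax,ss = C₀·R ≈ 7.848 × 1.2373 ≈ 9.710 μg/mL.
Peak 9.7 μg/mL vs MTC 3 μg/mL: exceeds toxic threshold.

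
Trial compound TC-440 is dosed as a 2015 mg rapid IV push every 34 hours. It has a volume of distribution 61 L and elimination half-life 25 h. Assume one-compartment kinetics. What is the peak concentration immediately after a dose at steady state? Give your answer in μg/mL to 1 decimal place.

k = ln2/t½ = ln2/25 ≈ 0.027726 h⁻¹; fraction remaining f = e^(−kτ) = e^(−0.027726×34) ≈ 0.3896.
At steady state, accumulation factor R = 1/(1 − e^(−kτ)) ≈ 1.6383.
Each bolus raises the concentration by D/Vd = 2015/61 ≈ 33.033 μg/mL.
Steady-state peak Cmax,ss = C₀·R ≈ 33.033 × 1.6383 ≈ 54.118 μg/mL.

54.1 μg/mL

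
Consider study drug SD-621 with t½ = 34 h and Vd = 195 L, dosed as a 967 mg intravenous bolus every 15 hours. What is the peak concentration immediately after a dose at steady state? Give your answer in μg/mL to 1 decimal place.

18.8 μg/mL

τ/t½ = 15/34 ≈ 0.44118, so fraction remaining f = (1/2)^(15/34) ≈ 0.7365.
Accumulation ratio R = 1/(1 − f) ≈ 1/0.2635 ≈ 3.7951.
Each bolus raises the concentration by D/Vd = 967/195 ≈ 4.959 μg/mL.
Cmax,ss = C₀/(1 − f) ≈ 4.959/0.2635 ≈ 18.820 μg/mL.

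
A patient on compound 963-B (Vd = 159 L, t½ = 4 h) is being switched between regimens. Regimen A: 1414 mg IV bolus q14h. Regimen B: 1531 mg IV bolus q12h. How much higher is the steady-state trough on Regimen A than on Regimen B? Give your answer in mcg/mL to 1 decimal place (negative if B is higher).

-0.5 mcg/mL

Regimen A: f = (1/2)^(14/4) ≈ 0.0884; Cmin,ss = (1414/159)·f/(1−f) ≈ 0.862 mcg/mL.
Regimen B: f = (1/2)^(12/4) ≈ 0.1250; Cmin,ss = (1531/159)·f/(1−f) ≈ 1.376 mcg/mL.
Difference ≈ 0.862 − 1.376 ≈ -0.514 mcg/mL.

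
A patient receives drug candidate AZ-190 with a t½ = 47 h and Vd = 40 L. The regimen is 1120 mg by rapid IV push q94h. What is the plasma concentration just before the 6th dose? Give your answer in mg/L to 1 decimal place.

9.3 mg/L

f = (1/2)^(τ/t½) = (1/2)^(94/47) ≈ 0.2500.
C₀ = D/Vd = 1120/40 ≈ 28.000 mg/L.
Before the 6th dose, 5 doses have been given. Superposition: Cmin = C₀·(f + f² + … + f^5).
≈ 28.000 × (0.2500 + 0.0625 + 0.0156 + 0.0039 + 0.0010) ≈ 28.000 × 0.3330 ≈ 9.324 mg/L.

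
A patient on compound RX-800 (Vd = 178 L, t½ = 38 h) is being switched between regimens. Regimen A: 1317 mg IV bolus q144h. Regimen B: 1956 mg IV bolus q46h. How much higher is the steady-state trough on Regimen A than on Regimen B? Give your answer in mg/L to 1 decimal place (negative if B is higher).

-7.8 mg/L

Regimen A: f = (1/2)^(144/38) ≈ 0.0723; Cmin,ss = (1317/178)·f/(1−f) ≈ 0.577 mg/L.
Regimen B: f = (1/2)^(46/38) ≈ 0.4321; Cmin,ss = (1956/178)·f/(1−f) ≈ 8.361 mg/L.
Difference ≈ 0.577 − 8.361 ≈ -7.784 mg/L.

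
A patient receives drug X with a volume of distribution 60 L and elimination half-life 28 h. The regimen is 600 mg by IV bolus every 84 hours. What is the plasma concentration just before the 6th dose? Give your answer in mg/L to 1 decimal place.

f = (1/2)^(τ/t½) = (1/2)^(84/28) ≈ 0.1250.
C₀ = D/Vd = 600/60 ≈ 10.000 mg/L.
Before the 6th dose, 5 doses have been given. Superposition: Cmin = C₀·(f + f² + … + f^5).
≈ 10.000 × (0.1250 + 0.0156 + 0.0020 + 0.0002 + 0.0000) ≈ 10.000 × 0.1428 ≈ 1.428 mg/L.

1.4 mg/L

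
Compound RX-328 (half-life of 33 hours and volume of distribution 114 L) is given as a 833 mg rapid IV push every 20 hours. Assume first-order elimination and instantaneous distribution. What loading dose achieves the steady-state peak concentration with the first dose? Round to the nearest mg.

f = (1/2)^(20/33) ≈ 0.656988; accumulation ratio R = 1/(1−f) ≈ 2.91535.
Loading dose to hit Cmax,ss on first dose: D_load = D_maint·R ≈ 833 × 2.91535 ≈ 2428.49 mg.

2428 mg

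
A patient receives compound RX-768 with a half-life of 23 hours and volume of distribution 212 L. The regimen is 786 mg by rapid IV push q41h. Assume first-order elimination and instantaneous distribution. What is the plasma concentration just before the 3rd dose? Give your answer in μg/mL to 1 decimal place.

1.4 μg/mL

f = (1/2)^(τ/t½) = (1/2)^(41/23) ≈ 0.2907.
C₀ = D/Vd = 786/212 ≈ 3.708 μg/mL.
Before the 3rd dose, 2 doses have been given. Superposition: Cmin = C₀·(f + f²).
≈ 3.708 × (0.2907 + 0.0845) ≈ 3.708 × 0.3752 ≈ 1.391 μg/mL.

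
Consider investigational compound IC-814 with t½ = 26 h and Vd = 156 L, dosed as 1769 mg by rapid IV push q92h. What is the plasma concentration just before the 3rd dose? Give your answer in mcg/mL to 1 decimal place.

f = (1/2)^(τ/t½) = (1/2)^(92/26) ≈ 0.0861.
C₀ = D/Vd = 1769/156 ≈ 11.340 mcg/mL.
Before the 3rd dose, 2 doses have been given. Superposition: Cmin = C₀·(f + f²).
≈ 11.340 × (0.0861 + 0.0074) ≈ 11.340 × 0.0935 ≈ 1.060 mcg/mL.

1.1 mcg/mL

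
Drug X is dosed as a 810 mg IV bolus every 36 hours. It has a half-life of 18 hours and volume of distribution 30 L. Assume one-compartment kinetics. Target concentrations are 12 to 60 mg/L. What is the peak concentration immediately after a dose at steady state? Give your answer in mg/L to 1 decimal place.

The dosing interval is 2 half-lives, so f = 2^(−2) = 0.25.
Accumulation ratio R = 1/(1 − f) = 1/0.75 = 4/3.
Single-dose peak C₀ = D/Vd = 810/30 = 27 mg/L.
Steady-state peak Cmax,ss = C₀·R = 27 × 4/3 ≈ 36.000 mg/L.
Peak 36.0 mg/L vs MTC 60 mg/L: below toxic threshold.

36.0 mg/L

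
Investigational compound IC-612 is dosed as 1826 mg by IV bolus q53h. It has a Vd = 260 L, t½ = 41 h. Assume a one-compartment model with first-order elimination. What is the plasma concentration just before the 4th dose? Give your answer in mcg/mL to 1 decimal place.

f = (1/2)^(τ/t½) = (1/2)^(53/41) ≈ 0.4082.
C₀ = D/Vd = 1826/260 ≈ 7.023 mcg/mL.
Before the 4th dose, 3 doses have been given. Superposition: Cmin = C₀·(f + f² + … + f^3).
≈ 7.023 × (0.4082 + 0.1666 + 0.0680) ≈ 7.023 × 0.6428 ≈ 4.514 mcg/mL.

4.5 mcg/mL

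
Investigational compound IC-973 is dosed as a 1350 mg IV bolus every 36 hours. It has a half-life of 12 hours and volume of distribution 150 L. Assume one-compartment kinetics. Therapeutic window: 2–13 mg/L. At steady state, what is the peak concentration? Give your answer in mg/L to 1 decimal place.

10.3 mg/L

The dosing interval is 3 half-lives, so f = 2^(−3) = 0.125.
At steady state, R = 1/(1 − 0.125) = 8/7.
Single-dose peak C₀ = D/Vd = 1350/150 = 9 mg/L.
Steady-state peak Cmax,ss = C₀·R = 9 × 8/7 ≈ 10.286 mg/L.
Peak 10.3 mg/L vs MTC 13 mg/L: below toxic threshold.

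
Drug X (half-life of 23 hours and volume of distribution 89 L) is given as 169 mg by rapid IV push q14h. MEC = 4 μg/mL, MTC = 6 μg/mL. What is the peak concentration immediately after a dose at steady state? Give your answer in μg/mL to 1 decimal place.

5.5 μg/mL

τ/t½ = 14/23 ≈ 0.6087, so fraction remaining f = (1/2)^(14/23) ≈ 0.6558.
Accumulation ratio R = 1/(1 − f) ≈ 1/0.3442 ≈ 2.9053.
Each bolus raises the concentration by D/Vd = 169/89 ≈ 1.899 μg/mL.
Cmax,ss = C₀/(1 − f) ≈ 1.899/0.3442 ≈ 5.517 μg/mL.
Peak 5.5 μg/mL vs MTC 6 μg/mL: below toxic threshold.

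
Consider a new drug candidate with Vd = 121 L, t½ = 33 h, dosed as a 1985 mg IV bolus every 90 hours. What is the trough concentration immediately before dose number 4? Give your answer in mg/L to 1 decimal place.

2.9 mg/L

f = (1/2)^(τ/t½) = (1/2)^(90/33) ≈ 0.1510.
C₀ = D/Vd = 1985/121 ≈ 16.405 mg/L.
Before the 4th dose, 3 doses have been given. Superposition: Cmin = C₀·(f + f² + … + f^3).
≈ 16.405 × (0.1510 + 0.0228 + 0.0034) ≈ 16.405 × 0.1772 ≈ 2.907 mg/L.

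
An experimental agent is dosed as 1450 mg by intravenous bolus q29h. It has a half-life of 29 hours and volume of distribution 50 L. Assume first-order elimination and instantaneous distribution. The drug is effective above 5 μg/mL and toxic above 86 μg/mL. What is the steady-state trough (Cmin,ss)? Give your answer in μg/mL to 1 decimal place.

τ = 29 h = 1 half-life, so f = (1/2)^1 = 0.5.
At steady state, R = 1/(1 − 0.5) = 2/1.
Single-dose peak C₀ = D/Vd = 1450/50 = 29 μg/mL.
Steady-state peak Cmax,ss = C₀·R = 29 × 2/1 ≈ 58.000 μg/mL.
Steady-state trough Cmin,ss = Cmax,ss·f ≈ 58.000 × 0.5 ≈ 29.000 μg/mL.
Trough 29.0 μg/mL vs MEC 5 μg/mL: adequate.

29.0 μg/mL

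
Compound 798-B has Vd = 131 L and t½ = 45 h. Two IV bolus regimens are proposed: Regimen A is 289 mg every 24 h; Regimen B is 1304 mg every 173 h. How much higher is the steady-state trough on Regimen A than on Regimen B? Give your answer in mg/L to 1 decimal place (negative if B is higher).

4.2 mg/L

Regimen A: f = (1/2)^(24/45) ≈ 0.6910; Cmin,ss = (289/131)·f/(1−f) ≈ 4.933 mg/L.
Regimen B: f = (1/2)^(173/45) ≈ 0.0696; Cmin,ss = (1304/131)·f/(1−f) ≈ 0.745 mg/L.
Difference ≈ 4.933 − 0.745 ≈ 4.188 mg/L.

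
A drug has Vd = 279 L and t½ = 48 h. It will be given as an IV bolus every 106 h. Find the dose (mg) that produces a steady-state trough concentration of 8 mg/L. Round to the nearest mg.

8083 mg

τ/t½ = 106/48 ≈ 2.2083, so f = (1/2)^(106/48) ≈ 0.216384.
Cmin,ss = (D/Vd)·f/(1−f), so D = Cmin,ss·Vd·(1−f)/f.
D = 8 × 279 × (1−f)/f ≈ 8 × 279 × 3.62141 ≈ 8082.99 mg.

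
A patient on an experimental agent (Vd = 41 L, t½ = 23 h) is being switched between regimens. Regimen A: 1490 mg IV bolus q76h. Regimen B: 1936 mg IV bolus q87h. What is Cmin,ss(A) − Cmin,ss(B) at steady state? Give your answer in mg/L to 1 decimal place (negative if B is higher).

0.4 mg/L

Regimen A: f = (1/2)^(76/23) ≈ 0.1012; Cmin,ss = (1490/41)·f/(1−f) ≈ 4.092 mg/L.
Regimen B: f = (1/2)^(87/23) ≈ 0.0727; Cmin,ss = (1936/41)·f/(1−f) ≈ 3.702 mg/L.
Difference ≈ 4.092 − 3.702 ≈ 0.390 mg/L.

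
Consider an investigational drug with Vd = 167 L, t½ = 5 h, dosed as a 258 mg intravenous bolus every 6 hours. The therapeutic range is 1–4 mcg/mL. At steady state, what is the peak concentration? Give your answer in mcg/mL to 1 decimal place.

τ/t½ = 6/5 ≈ 1.2, so fraction remaining f = (1/2)^(6/5) ≈ 0.4353.
At steady state, accumulation factor R = 1/(1 − e^(−kτ)) ≈ 1.7709.
Each bolus raises the concentration by D/Vd = 258/167 ≈ 1.545 mcg/mL.
Cmax,ss = C₀/(1 − f) ≈ 1.545/0.5647 ≈ 2.736 mcg/mL.
Peak 2.7 mcg/mL vs MTC 4 mcg/mL: below toxic threshold.

2.7 mcg/mL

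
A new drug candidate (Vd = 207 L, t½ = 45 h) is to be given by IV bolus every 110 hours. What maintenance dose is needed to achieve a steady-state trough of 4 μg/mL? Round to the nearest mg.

τ/t½ = 110/45 ≈ 2.4444, so f = (1/2)^(110/45) ≈ 0.183717.
Cmin,ss = (D/Vd)·f/(1−f), so D = Cmin,ss·Vd·(1−f)/f.
D = 4 × 207 × (1−f)/f ≈ 4 × 207 × 4.44315 ≈ 3678.93 mg.

3679 mg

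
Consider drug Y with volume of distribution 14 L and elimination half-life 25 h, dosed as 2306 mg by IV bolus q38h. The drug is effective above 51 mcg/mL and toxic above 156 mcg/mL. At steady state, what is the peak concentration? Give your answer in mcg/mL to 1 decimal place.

252.9 mcg/mL

k = ln2/t½ = ln2/25 ≈ 0.027726 h⁻¹; fraction remaining f = e^(−kτ) = e^(−0.027726×38) ≈ 0.3487.
Accumulation ratio R = 1/(1 − f) ≈ 1/0.6513 ≈ 1.5354.
Each bolus raises the concentration by D/Vd = 2306/14 ≈ 164.714 mcg/mL.
Steady-state peak Cmax,ss = C₀·R ≈ 164.714 × 1.5354 ≈ 252.902 mcg/mL.
Peak 252.9 mcg/mL vs MTC 156 mcg/mL: exceeds toxic threshold.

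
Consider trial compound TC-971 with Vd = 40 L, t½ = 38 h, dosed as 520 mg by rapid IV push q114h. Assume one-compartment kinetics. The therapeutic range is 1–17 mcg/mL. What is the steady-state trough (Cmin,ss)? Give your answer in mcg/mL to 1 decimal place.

The dosing interval is 3 half-lives, so f = 2^(−3) = 0.125.
Accumulation ratio R = 1/(1 − f) = 1/0.875 = 8/7.
Single-dose peak C₀ = D/Vd = 520/40 = 13 mcg/mL.
Steady-state peak Cmax,ss = C₀·R = 13 × 8/7 ≈ 14.857 mcg/mL.
Steady-state trough Cmin,ss = Cmax,ss·f ≈ 14.857 × 0.125 ≈ 1.857 mcg/mL.
Trough 1.9 mcg/mL vs MEC 1 mcg/mL: adequate.

1.9 mcg/mL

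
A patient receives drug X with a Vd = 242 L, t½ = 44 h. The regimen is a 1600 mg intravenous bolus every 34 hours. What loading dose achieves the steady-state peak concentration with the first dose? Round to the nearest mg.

f = (1/2)^(34/44) ≈ 0.585310; accumulation ratio R = 1/(1−f) ≈ 2.41144.
Loading dose to hit Cmax,ss on first dose: D_load = D_maint·R ≈ 1600 × 2.41144 ≈ 3858.30 mg.

3858 mg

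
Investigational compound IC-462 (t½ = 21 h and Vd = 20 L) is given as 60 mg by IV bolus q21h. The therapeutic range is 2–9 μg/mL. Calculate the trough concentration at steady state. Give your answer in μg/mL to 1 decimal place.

τ = 21 h = 1 half-life, so f = (1/2)^1 = 0.5.
Accumulation ratio R = 1/(1 − f) = 1/0.5 = 2/1.
Single-dose peak C₀ = D/Vd = 60/20 = 3 μg/mL.
Steady-state peak Cmax,ss = C₀·R = 3 × 2/1 ≈ 6.000 μg/mL.
Steady-state trough Cmin,ss = Cmax,ss·f ≈ 6.000 × 0.5 ≈ 3.000 μg/mL.
Trough 3.0 μg/mL vs MEC 2 μg/mL: adequate.

3.0 μg/mL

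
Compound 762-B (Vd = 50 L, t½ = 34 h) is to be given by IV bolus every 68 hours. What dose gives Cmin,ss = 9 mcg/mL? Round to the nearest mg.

τ/t½ = 68/34 ≈ 2, so f = (1/2)^(68/34) ≈ 0.250000.
Cmin,ss = (D/Vd)·f/(1−f), so D = Cmin,ss·Vd·(1−f)/f.
D = 9 × 50 × (1−f)/f ≈ 9 × 50 × 3.00000 ≈ 1350.00 mg.

1350 mg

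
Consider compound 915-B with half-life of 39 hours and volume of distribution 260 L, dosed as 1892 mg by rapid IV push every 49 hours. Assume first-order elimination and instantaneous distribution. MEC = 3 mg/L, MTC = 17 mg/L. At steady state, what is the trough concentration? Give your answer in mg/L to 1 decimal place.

5.2 mg/L

τ/t½ = 49/39 ≈ 1.2564, so fraction remaining f = (1/2)^(49/39) ≈ 0.4186.
At steady state, accumulation factor R = 1/(1 − e^(−kτ)) ≈ 1.7200.
Single-dose peak C₀ = D/Vd = 1892/260 ≈ 7.277 mg/L.
Cmax,ss = C₀/(1 − f) ≈ 7.277/0.5814 ≈ 12.516 mg/L.
Steady-state trough Cmin,ss = Cmax,ss·f ≈ 12.516 × 0.4186 ≈ 5.239 mg/L.
Trough 5.2 mg/L vs MEC 3 mg/L: adequate.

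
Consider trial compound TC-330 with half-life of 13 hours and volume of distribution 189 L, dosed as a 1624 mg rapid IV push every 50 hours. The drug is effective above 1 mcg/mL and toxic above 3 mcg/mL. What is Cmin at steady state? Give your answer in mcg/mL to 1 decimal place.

Over one 50-h interval, 50/13 ≈ 3.8462 half-lives elapse, leaving f ≈ 0.0695 of each dose.
At steady state, accumulation factor R = 1/(1 − e^(−kτ)) ≈ 1.0747.
Each bolus raises the concentration by D/Vd = 1624/189 ≈ 8.593 mcg/mL.
Steady-state peak Cmax,ss = C₀·R ≈ 8.593 × 1.0747 ≈ 9.235 mcg/mL.
Steady-state trough Cmin,ss = Cmax,ss·f ≈ 9.235 × 0.0695 ≈ 0.642 mcg/mL.
Trough 0.6 mcg/mL vs MEC 1 mcg/mL: subtherapeutic.

0.6 mcg/mL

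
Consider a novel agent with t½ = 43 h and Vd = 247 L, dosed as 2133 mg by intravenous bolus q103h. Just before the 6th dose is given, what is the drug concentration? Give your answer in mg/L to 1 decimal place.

f = (1/2)^(τ/t½) = (1/2)^(103/43) ≈ 0.1901.
C₀ = D/Vd = 2133/247 ≈ 8.636 mg/L.
Before the 6th dose, 5 doses have been given. Superposition: Cmin = C₀·(f + f² + … + f^5).
≈ 8.636 × (0.1901 + 0.0361 + 0.0069 + 0.0013 + 0.0002) ≈ 8.636 × 0.2346 ≈ 2.026 mg/L.

2.0 mg/L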